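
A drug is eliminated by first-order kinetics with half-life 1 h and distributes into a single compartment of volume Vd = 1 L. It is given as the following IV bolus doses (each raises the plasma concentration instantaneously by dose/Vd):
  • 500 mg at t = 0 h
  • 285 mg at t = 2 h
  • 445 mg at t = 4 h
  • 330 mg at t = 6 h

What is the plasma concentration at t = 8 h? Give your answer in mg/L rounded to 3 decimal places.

k = ln 2 / 1 = 0.69315 per h
Dose 1 (500 mg at t=0 h): 500·exp(−0.69315·8) = 1.953 mg/L
Dose 2 (285 mg at t=2 h): 285·exp(−0.69315·6) = 4.453 mg/L
Dose 3 (445 mg at t=4 h): 445·exp(−0.69315·4) = 27.812 mg/L
Dose 4 (330 mg at t=6 h): 330·exp(−0.69315·2) = 82.500 mg/L
C(8) = 1.953 + 4.453 + 27.812 + 82.500 = 116.719 mg/L

116.719 mg/L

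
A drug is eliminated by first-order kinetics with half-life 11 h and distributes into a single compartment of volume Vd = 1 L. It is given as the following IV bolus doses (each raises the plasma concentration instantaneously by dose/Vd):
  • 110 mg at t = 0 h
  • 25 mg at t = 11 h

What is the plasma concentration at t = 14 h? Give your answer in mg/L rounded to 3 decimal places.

k = ln 2 / 11 = 0.06301 per h
Dose 1 (110 mg at t=0 h): 110·exp(−0.06301·14) = 45.526 mg/L
Dose 2 (25 mg at t=11 h): 25·exp(−0.06301·3) = 20.694 mg/L
C(14) = 45.526 + 20.694 = 66.220 mg/L

66.220 mg/L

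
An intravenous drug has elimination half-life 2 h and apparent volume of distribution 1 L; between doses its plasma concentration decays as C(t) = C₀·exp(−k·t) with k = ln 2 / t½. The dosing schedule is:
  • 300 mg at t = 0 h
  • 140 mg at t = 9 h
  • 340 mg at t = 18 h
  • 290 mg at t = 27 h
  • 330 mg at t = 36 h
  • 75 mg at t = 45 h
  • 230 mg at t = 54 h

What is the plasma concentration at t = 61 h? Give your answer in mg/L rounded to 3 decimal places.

k = ln 2 / 2 = 0.34657 per h
Dose 1 (300 mg at t=0 h): 300·exp(−0.34657·61) = 0.000 mg/L
Dose 2 (140 mg at t=9 h): 140·exp(−0.34657·52) = 0.000 mg/L
Dose 3 (340 mg at t=18 h): 340·exp(−0.34657·43) = 0.000 mg/L
Dose 4 (290 mg at t=27 h): 290·exp(−0.34657·34) = 0.002 mg/L
Dose 5 (330 mg at t=36 h): 330·exp(−0.34657·25) = 0.057 mg/L
Dose 6 (75 mg at t=45 h): 75·exp(−0.34657·16) = 0.293 mg/L
Dose 7 (230 mg at t=54 h): 230·exp(−0.34657·7) = 20.329 mg/L
C(61) = 0.000 + 0.000 + 0.000 + 0.002 + 0.057 + 0.293 + 20.329 = 20.682 mg/L

20.682 mg/L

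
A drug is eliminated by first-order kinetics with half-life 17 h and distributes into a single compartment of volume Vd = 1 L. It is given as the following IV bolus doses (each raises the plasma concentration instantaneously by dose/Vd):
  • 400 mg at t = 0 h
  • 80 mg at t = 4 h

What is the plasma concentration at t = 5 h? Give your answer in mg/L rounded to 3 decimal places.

403.032 mg/L

k = ln 2 / 17 = 0.04077 per h
Dose 1 (400 mg at t=0 h): 400·exp(−0.04077·5) = 326.228 mg/L
Dose 2 (80 mg at t=4 h): 80·exp(−0.04077·1) = 76.804 mg/L
C(5) = 326.228 + 76.804 = 403.032 mg/L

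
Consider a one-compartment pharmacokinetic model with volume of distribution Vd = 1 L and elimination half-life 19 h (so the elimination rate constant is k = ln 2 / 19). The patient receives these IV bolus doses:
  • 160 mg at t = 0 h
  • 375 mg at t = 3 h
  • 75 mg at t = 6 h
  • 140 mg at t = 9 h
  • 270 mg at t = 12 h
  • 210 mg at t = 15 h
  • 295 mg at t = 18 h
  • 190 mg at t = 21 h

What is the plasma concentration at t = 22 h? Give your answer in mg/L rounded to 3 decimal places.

1176.451 mg/L

k = ln 2 / 19 = 0.03648 per h
Dose 1 (160 mg at t=0 h): 160·exp(−0.03648·22) = 71.707 mg/L
Dose 2 (375 mg at t=3 h): 375·exp(−0.03648·19) = 187.500 mg/L
Dose 3 (75 mg at t=6 h): 75·exp(−0.03648·16) = 41.837 mg/L
Dose 4 (140 mg at t=9 h): 140·exp(−0.03648·13) = 87.128 mg/L
Dose 5 (270 mg at t=12 h): 270·exp(−0.03648·10) = 187.468 mg/L
Dose 6 (210 mg at t=15 h): 210·exp(−0.03648·7) = 162.672 mg/L
Dose 7 (295 mg at t=18 h): 295·exp(−0.03648·4) = 254.945 mg/L
Dose 8 (190 mg at t=21 h): 190·exp(−0.03648·1) = 183.193 mg/L
C(22) = 71.707 + 187.500 + 41.837 + 87.128 + 187.468 + 162.672 + 254.945 + 183.193 = 1176.451 mg/L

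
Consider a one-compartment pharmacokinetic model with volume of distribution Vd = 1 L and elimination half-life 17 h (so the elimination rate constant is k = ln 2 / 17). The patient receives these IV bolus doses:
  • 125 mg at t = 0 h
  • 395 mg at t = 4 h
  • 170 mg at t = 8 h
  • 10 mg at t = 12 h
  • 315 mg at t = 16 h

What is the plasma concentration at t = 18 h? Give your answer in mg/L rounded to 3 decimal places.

k = ln 2 / 17 = 0.04077 per h
Dose 1 (125 mg at t=0 h): 125·exp(−0.04077·18) = 60.003 mg/L
Dose 2 (395 mg at t=4 h): 395·exp(−0.04077·14) = 223.198 mg/L
Dose 3 (170 mg at t=8 h): 170·exp(−0.04077·10) = 113.077 mg/L
Dose 4 (10 mg at t=12 h): 10·exp(−0.04077·6) = 7.830 mg/L
Dose 5 (315 mg at t=16 h): 315·exp(−0.04077·2) = 290.332 mg/L
C(18) = 60.003 + 223.198 + 113.077 + 7.830 + 290.332 = 694.439 mg/L

694.439 mg/L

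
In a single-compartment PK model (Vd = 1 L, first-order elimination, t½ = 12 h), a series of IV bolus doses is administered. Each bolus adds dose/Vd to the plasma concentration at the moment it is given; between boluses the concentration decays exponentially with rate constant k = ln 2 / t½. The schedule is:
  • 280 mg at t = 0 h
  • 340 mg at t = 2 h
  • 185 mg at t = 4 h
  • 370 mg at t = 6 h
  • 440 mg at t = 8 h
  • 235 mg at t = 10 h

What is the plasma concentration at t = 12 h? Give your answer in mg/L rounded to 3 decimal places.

k = ln 2 / 12 = 0.05776 per h
Dose 1 (280 mg at t=0 h): 280·exp(−0.05776·12) = 140.000 mg/L
Dose 2 (340 mg at t=2 h): 340·exp(−0.05776·10) = 190.819 mg/L
Dose 3 (185 mg at t=4 h): 185·exp(−0.05776·8) = 116.543 mg/L
Dose 4 (370 mg at t=6 h): 370·exp(−0.05776·6) = 261.630 mg/L
Dose 5 (440 mg at t=8 h): 440·exp(−0.05776·4) = 349.228 mg/L
Dose 6 (235 mg at t=10 h): 235·exp(−0.05776·2) = 209.361 mg/L
C(12) = 140.000 + 190.819 + 116.543 + 261.630 + 349.228 + 209.361 = 1267.580 mg/L

1267.580 mg/L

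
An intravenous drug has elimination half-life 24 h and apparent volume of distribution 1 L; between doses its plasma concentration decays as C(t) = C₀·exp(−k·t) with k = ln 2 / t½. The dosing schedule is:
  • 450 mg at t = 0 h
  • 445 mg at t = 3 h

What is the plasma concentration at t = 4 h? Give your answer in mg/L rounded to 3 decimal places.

k = ln 2 / 24 = 0.02888 per h
Dose 1 (450 mg at t=0 h): 450·exp(−0.02888·4) = 400.904 mg/L
Dose 2 (445 mg at t=3 h): 445·exp(−0.02888·1) = 432.332 mg/L
C(4) = 400.904 + 432.332 = 833.236 mg/L

833.236 mg/L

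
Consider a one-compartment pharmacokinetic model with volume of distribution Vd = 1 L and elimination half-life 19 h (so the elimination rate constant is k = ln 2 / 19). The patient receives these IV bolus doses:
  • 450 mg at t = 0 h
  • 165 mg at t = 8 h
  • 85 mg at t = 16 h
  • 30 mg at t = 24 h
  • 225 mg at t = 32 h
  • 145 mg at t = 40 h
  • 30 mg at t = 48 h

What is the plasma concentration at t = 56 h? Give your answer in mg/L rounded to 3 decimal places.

313.104 mg/L

k = ln 2 / 19 = 0.03648 per h
Dose 1 (450 mg at t=0 h): 450·exp(−0.03648·56) = 58.340 mg/L
Dose 2 (165 mg at t=8 h): 165·exp(−0.03648·48) = 28.641 mg/L
Dose 3 (85 mg at t=16 h): 85·exp(−0.03648·40) = 19.755 mg/L
Dose 4 (30 mg at t=24 h): 30·exp(−0.03648·32) = 9.335 mg/L
Dose 5 (225 mg at t=32 h): 225·exp(−0.03648·24) = 93.742 mg/L
Dose 6 (145 mg at t=40 h): 145·exp(−0.03648·16) = 80.885 mg/L
Dose 7 (30 mg at t=48 h): 30·exp(−0.03648·8) = 22.406 mg/L
C(56) = 58.340 + 28.641 + 19.755 + 9.335 + 93.742 + 80.885 + 22.406 = 313.104 mg/L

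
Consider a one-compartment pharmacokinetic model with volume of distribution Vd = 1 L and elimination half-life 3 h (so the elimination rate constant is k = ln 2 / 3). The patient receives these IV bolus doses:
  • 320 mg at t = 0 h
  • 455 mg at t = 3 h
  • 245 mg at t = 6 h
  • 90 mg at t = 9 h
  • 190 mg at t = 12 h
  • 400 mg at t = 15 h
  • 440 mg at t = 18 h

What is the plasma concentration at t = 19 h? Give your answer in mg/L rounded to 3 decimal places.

k = ln 2 / 3 = 0.23105 per h
Dose 1 (320 mg at t=0 h): 320·exp(−0.23105·19) = 3.969 mg/L
Dose 2 (455 mg at t=3 h): 455·exp(−0.23105·16) = 11.285 mg/L
Dose 3 (245 mg at t=6 h): 245·exp(−0.23105·13) = 12.154 mg/L
Dose 4 (90 mg at t=9 h): 90·exp(−0.23105·10) = 8.929 mg/L
Dose 5 (190 mg at t=12 h): 190·exp(−0.23105·7) = 37.701 mg/L
Dose 6 (400 mg at t=15 h): 400·exp(−0.23105·4) = 158.740 mg/L
Dose 7 (440 mg at t=18 h): 440·exp(−0.23105·1) = 349.228 mg/L
C(19) = 3.969 + 11.285 + 12.154 + 8.929 + 37.701 + 158.740 + 349.228 = 582.006 mg/L

582.006 mg/L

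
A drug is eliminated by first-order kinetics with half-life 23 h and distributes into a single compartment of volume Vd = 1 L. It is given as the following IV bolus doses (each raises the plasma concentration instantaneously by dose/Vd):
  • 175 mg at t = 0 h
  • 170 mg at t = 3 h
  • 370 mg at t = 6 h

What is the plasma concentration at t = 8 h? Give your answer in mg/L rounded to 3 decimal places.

k = ln 2 / 23 = 0.03014 per h
Dose 1 (175 mg at t=0 h): 175·exp(−0.03014·8) = 137.509 mg/L
Dose 2 (170 mg at t=3 h): 170·exp(−0.03014·5) = 146.220 mg/L
Dose 3 (370 mg at t=6 h): 370·exp(−0.03014·2) = 348.358 mg/L
C(8) = 137.509 + 146.220 + 348.358 = 632.087 mg/L

632.087 mg/L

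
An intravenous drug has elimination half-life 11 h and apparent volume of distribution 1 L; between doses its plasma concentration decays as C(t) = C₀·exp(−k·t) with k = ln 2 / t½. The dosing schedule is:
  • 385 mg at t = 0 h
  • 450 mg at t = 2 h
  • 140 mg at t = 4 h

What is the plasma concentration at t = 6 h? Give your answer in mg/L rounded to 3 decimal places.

736.957 mg/L

k = ln 2 / 11 = 0.06301 per h
Dose 1 (385 mg at t=0 h): 385·exp(−0.06301·6) = 263.793 mg/L
Dose 2 (450 mg at t=2 h): 450·exp(−0.06301·4) = 349.741 mg/L
Dose 3 (140 mg at t=4 h): 140·exp(−0.06301·2) = 123.423 mg/L
C(6) = 263.793 + 349.741 + 123.423 = 736.957 mg/L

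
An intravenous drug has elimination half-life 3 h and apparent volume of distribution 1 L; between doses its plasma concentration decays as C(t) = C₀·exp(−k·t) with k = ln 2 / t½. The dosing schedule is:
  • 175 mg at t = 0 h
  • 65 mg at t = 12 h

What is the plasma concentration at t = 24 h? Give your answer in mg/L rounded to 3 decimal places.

k = ln 2 / 3 = 0.23105 per h
Dose 1 (175 mg at t=0 h): 175·exp(−0.23105·24) = 0.684 mg/L
Dose 2 (65 mg at t=12 h): 65·exp(−0.23105·12) = 4.062 mg/L
C(24) = 0.684 + 4.062 = 4.746 mg/L

4.746 mg/L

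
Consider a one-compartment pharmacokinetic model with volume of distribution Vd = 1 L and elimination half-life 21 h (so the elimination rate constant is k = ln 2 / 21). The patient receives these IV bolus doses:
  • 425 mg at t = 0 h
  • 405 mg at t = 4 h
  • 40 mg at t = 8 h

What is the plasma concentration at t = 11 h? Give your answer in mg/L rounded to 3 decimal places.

653.279 mg/L

k = ln 2 / 21 = 0.03301 per h
Dose 1 (425 mg at t=0 h): 425·exp(−0.03301·11) = 295.601 mg/L
Dose 2 (405 mg at t=4 h): 405·exp(−0.03301·7) = 321.449 mg/L
Dose 3 (40 mg at t=8 h): 40·exp(−0.03301·3) = 36.229 mg/L
C(11) = 295.601 + 321.449 + 36.229 = 653.279 mg/L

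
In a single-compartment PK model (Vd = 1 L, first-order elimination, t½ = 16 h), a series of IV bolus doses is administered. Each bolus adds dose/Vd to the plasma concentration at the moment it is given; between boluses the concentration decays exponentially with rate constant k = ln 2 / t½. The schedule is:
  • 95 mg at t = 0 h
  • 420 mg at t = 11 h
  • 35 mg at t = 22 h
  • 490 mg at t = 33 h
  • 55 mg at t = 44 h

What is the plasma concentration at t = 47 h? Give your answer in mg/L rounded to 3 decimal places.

428.016 mg/L

k = ln 2 / 16 = 0.04332 per h
Dose 1 (95 mg at t=0 h): 95·exp(−0.04332·47) = 12.401 mg/L
Dose 2 (420 mg at t=11 h): 420·exp(−0.04332·36) = 88.294 mg/L
Dose 3 (35 mg at t=22 h): 35·exp(−0.04332·25) = 11.850 mg/L
Dose 4 (490 mg at t=33 h): 490·exp(−0.04332·14) = 267.174 mg/L
Dose 5 (55 mg at t=44 h): 55·exp(−0.04332·3) = 48.297 mg/L
C(47) = 12.401 + 88.294 + 11.850 + 267.174 + 48.297 = 428.016 mg/L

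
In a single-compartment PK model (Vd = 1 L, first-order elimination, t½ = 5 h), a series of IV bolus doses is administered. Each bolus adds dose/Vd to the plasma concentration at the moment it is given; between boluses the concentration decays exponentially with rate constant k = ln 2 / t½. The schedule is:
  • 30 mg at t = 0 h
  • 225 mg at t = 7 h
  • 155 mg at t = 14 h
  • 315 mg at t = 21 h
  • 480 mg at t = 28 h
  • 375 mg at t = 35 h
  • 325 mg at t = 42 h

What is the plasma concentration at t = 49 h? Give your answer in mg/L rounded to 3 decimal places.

k = ln 2 / 5 = 0.13863 per h
Dose 1 (30 mg at t=0 h): 30·exp(−0.13863·49) = 0.034 mg/L
Dose 2 (225 mg at t=7 h): 225·exp(−0.13863·42) = 0.666 mg/L
Dose 3 (155 mg at t=14 h): 155·exp(−0.13863·35) = 1.211 mg/L
Dose 4 (315 mg at t=21 h): 315·exp(−0.13863·28) = 6.494 mg/L
Dose 5 (480 mg at t=28 h): 480·exp(−0.13863·21) = 26.117 mg/L
Dose 6 (375 mg at t=35 h): 375·exp(−0.13863·14) = 53.845 mg/L
Dose 7 (325 mg at t=42 h): 325·exp(−0.13863·7) = 123.152 mg/L
C(49) = 0.034 + 0.666 + 1.211 + 6.494 + 26.117 + 53.845 + 123.152 = 211.519 mg/L

211.519 mg/L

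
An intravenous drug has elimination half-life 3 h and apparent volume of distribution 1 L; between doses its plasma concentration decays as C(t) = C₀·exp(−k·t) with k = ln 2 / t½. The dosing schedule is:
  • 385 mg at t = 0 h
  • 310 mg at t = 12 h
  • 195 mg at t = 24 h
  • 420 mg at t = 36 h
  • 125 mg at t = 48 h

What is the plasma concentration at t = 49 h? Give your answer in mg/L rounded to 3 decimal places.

k = ln 2 / 3 = 0.23105 per h
Dose 1 (385 mg at t=0 h): 385·exp(−0.23105·49) = 0.005 mg/L
Dose 2 (310 mg at t=12 h): 310·exp(−0.23105·37) = 0.060 mg/L
Dose 3 (195 mg at t=24 h): 195·exp(−0.23105·25) = 0.605 mg/L
Dose 4 (420 mg at t=36 h): 420·exp(−0.23105·13) = 20.835 mg/L
Dose 5 (125 mg at t=48 h): 125·exp(−0.23105·1) = 99.213 mg/L
C(49) = 0.005 + 0.060 + 0.605 + 20.835 + 99.213 = 120.717 mg/L

120.717 mg/L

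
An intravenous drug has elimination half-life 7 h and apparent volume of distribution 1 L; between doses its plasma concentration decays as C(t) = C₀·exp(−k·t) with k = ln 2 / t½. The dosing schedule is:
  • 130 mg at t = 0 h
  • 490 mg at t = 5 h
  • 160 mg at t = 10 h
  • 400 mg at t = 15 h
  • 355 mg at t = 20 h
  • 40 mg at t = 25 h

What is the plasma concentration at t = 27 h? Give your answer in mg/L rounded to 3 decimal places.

426.381 mg/L

k = ln 2 / 7 = 0.09902 per h
Dose 1 (130 mg at t=0 h): 130·exp(−0.09902·27) = 8.971 mg/L
Dose 2 (490 mg at t=5 h): 490·exp(−0.09902·22) = 55.476 mg/L
Dose 3 (160 mg at t=10 h): 160·exp(−0.09902·17) = 29.720 mg/L
Dose 4 (400 mg at t=15 h): 400·exp(−0.09902·12) = 121.901 mg/L
Dose 5 (355 mg at t=20 h): 355·exp(−0.09902·7) = 177.500 mg/L
Dose 6 (40 mg at t=25 h): 40·exp(−0.09902·2) = 32.813 mg/L
C(27) = 8.971 + 55.476 + 29.720 + 121.901 + 177.500 + 32.813 = 426.381 mg/L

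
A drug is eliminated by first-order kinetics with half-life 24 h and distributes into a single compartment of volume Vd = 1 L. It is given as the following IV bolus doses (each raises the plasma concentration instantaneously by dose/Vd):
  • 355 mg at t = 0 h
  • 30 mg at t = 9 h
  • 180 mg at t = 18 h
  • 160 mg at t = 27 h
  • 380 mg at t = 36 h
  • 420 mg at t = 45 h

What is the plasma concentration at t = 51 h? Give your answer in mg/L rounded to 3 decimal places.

k = ln 2 / 24 = 0.02888 per h
Dose 1 (355 mg at t=0 h): 355·exp(−0.02888·51) = 81.384 mg/L
Dose 2 (30 mg at t=9 h): 30·exp(−0.02888·42) = 8.919 mg/L
Dose 3 (180 mg at t=18 h): 180·exp(−0.02888·33) = 69.399 mg/L
Dose 4 (160 mg at t=27 h): 160·exp(−0.02888·24) = 80.000 mg/L
Dose 5 (380 mg at t=36 h): 380·exp(−0.02888·15) = 246.400 mg/L
Dose 6 (420 mg at t=45 h): 420·exp(−0.02888·6) = 353.176 mg/L
C(51) = 81.384 + 8.919 + 69.399 + 80.000 + 246.400 + 353.176 = 839.279 mg/L

839.279 mg/L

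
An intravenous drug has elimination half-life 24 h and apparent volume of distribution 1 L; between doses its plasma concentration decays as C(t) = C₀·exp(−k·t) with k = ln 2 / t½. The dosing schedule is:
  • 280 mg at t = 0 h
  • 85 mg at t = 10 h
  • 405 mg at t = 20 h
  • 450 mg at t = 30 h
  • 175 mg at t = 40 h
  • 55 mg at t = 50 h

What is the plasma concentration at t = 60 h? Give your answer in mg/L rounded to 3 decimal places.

k = ln 2 / 24 = 0.02888 per h
Dose 1 (280 mg at t=0 h): 280·exp(−0.02888·60) = 49.497 mg/L
Dose 2 (85 mg at t=10 h): 85·exp(−0.02888·50) = 20.057 mg/L
Dose 3 (405 mg at t=20 h): 405·exp(−0.02888·40) = 127.567 mg/L
Dose 4 (450 mg at t=30 h): 450·exp(−0.02888·30) = 189.202 mg/L
Dose 5 (175 mg at t=40 h): 175·exp(−0.02888·20) = 98.215 mg/L
Dose 6 (55 mg at t=50 h): 55·exp(−0.02888·10) = 41.203 mg/L
C(60) = 49.497 + 20.057 + 127.567 + 189.202 + 98.215 + 41.203 = 525.742 mg/L

525.742 mg/L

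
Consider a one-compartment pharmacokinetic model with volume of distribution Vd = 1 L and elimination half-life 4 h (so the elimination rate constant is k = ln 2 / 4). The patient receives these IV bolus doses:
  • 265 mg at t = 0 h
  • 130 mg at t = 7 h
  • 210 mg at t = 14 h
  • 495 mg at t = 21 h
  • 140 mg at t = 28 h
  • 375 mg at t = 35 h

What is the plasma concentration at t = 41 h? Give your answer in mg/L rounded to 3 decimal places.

165.295 mg/L

k = ln 2 / 4 = 0.17329 per h
Dose 1 (265 mg at t=0 h): 265·exp(−0.17329·41) = 0.218 mg/L
Dose 2 (130 mg at t=7 h): 130·exp(−0.17329·34) = 0.359 mg/L
Dose 3 (210 mg at t=14 h): 210·exp(−0.17329·27) = 1.951 mg/L
Dose 4 (495 mg at t=21 h): 495·exp(−0.17329·20) = 15.469 mg/L
Dose 5 (140 mg at t=28 h): 140·exp(−0.17329·13) = 14.716 mg/L
Dose 6 (375 mg at t=35 h): 375·exp(−0.17329·6) = 132.583 mg/L
C(41) = 0.218 + 0.359 + 1.951 + 15.469 + 14.716 + 132.583 = 165.295 mg/L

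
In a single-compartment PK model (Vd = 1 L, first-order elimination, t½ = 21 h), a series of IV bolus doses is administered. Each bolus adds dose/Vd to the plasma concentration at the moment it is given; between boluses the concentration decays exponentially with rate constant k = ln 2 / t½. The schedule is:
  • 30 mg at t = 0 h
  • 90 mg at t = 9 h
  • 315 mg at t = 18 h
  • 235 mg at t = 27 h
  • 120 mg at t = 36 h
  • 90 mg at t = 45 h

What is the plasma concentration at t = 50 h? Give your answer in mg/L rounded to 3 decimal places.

k = ln 2 / 21 = 0.03301 per h
Dose 1 (30 mg at t=0 h): 30·exp(−0.03301·50) = 5.759 mg/L
Dose 2 (90 mg at t=9 h): 90·exp(−0.03301·41) = 23.255 mg/L
Dose 3 (315 mg at t=18 h): 315·exp(−0.03301·32) = 109.546 mg/L
Dose 4 (235 mg at t=27 h): 235·exp(−0.03301·23) = 109.994 mg/L
Dose 5 (120 mg at t=36 h): 120·exp(−0.03301·14) = 75.595 mg/L
Dose 6 (90 mg at t=45 h): 90·exp(−0.03301·5) = 76.308 mg/L
C(50) = 5.759 + 23.255 + 109.546 + 109.994 + 75.595 + 76.308 = 400.458 mg/L

400.458 mg/L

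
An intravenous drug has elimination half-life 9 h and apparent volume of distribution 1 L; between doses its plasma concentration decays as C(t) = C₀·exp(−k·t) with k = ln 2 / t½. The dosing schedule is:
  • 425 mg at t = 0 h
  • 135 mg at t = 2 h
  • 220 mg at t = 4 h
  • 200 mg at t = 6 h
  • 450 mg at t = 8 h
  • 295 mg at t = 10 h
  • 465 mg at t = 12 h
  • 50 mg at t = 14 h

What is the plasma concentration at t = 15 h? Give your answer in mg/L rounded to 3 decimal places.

1256.317 mg/L

k = ln 2 / 9 = 0.07702 per h
Dose 1 (425 mg at t=0 h): 425·exp(−0.07702·15) = 133.867 mg/L
Dose 2 (135 mg at t=2 h): 135·exp(−0.07702·13) = 49.604 mg/L
Dose 3 (220 mg at t=4 h): 220·exp(−0.07702·11) = 94.297 mg/L
Dose 4 (200 mg at t=6 h): 200·exp(−0.07702·9) = 100.000 mg/L
Dose 5 (450 mg at t=8 h): 450·exp(−0.07702·7) = 262.469 mg/L
Dose 6 (295 mg at t=10 h): 295·exp(−0.07702·5) = 200.717 mg/L
Dose 7 (465 mg at t=12 h): 465·exp(−0.07702·3) = 369.071 mg/L
Dose 8 (50 mg at t=14 h): 50·exp(−0.07702·1) = 46.294 mg/L
C(15) = 133.867 + 49.604 + 94.297 + 100.000 + 262.469 + 200.717 + 369.071 + 46.294 = 1256.317 mg/L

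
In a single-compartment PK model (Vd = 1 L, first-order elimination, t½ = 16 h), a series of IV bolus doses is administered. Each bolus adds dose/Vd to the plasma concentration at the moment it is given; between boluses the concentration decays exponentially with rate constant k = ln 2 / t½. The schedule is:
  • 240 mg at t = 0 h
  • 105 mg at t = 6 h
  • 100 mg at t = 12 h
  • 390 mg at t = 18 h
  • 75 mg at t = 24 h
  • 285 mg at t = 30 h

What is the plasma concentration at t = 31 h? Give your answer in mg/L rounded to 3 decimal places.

692.474 mg/L

k = ln 2 / 16 = 0.04332 per h
Dose 1 (240 mg at t=0 h): 240·exp(−0.04332·31) = 62.656 mg/L
Dose 2 (105 mg at t=6 h): 105·exp(−0.04332·25) = 35.549 mg/L
Dose 3 (100 mg at t=12 h): 100·exp(−0.04332·19) = 43.906 mg/L
Dose 4 (390 mg at t=18 h): 390·exp(−0.04332·13) = 222.064 mg/L
Dose 5 (75 mg at t=24 h): 75·exp(−0.04332·7) = 55.381 mg/L
Dose 6 (285 mg at t=30 h): 285·exp(−0.04332·1) = 272.917 mg/L
C(31) = 62.656 + 35.549 + 43.906 + 222.064 + 55.381 + 272.917 = 692.474 mg/L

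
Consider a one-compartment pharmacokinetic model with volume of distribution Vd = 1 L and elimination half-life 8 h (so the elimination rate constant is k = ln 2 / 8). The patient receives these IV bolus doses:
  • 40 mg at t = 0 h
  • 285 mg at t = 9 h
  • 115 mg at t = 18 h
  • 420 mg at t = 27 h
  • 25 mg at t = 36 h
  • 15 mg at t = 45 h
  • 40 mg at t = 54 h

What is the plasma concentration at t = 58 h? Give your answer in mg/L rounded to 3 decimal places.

73.430 mg/L

k = ln 2 / 8 = 0.08664 per h
Dose 1 (40 mg at t=0 h): 40·exp(−0.08664·58) = 0.263 mg/L
Dose 2 (285 mg at t=9 h): 285·exp(−0.08664·49) = 4.084 mg/L
Dose 3 (115 mg at t=18 h): 115·exp(−0.08664·40) = 3.594 mg/L
Dose 4 (420 mg at t=27 h): 420·exp(−0.08664·31) = 28.626 mg/L
Dose 5 (25 mg at t=36 h): 25·exp(−0.08664·22) = 3.716 mg/L
Dose 6 (15 mg at t=45 h): 15·exp(−0.08664·13) = 4.863 mg/L
Dose 7 (40 mg at t=54 h): 40·exp(−0.08664·4) = 28.284 mg/L
C(58) = 0.263 + 4.084 + 3.594 + 28.626 + 3.716 + 4.863 + 28.284 = 73.430 mg/L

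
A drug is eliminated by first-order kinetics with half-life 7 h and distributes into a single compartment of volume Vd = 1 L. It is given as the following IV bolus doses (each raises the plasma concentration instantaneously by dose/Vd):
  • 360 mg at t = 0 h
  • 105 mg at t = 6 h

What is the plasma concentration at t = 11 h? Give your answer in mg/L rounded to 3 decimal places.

k = ln 2 / 7 = 0.09902 per h
Dose 1 (360 mg at t=0 h): 360·exp(−0.09902·11) = 121.131 mg/L
Dose 2 (105 mg at t=6 h): 105·exp(−0.09902·5) = 63.998 mg/L
C(11) = 121.131 + 63.998 = 185.129 mg/L

185.129 mg/L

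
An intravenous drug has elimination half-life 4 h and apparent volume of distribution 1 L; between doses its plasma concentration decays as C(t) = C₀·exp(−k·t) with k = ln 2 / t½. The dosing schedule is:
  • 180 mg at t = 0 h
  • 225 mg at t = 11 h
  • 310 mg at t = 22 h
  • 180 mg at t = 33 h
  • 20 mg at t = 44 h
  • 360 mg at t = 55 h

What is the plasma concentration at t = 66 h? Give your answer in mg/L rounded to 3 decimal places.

54.717 mg/L

k = ln 2 / 4 = 0.17329 per h
Dose 1 (180 mg at t=0 h): 180·exp(−0.17329·66) = 0.002 mg/L
Dose 2 (225 mg at t=11 h): 225·exp(−0.17329·55) = 0.016 mg/L
Dose 3 (310 mg at t=22 h): 310·exp(−0.17329·44) = 0.151 mg/L
Dose 4 (180 mg at t=33 h): 180·exp(−0.17329·33) = 0.591 mg/L
Dose 5 (20 mg at t=44 h): 20·exp(−0.17329·22) = 0.442 mg/L
Dose 6 (360 mg at t=55 h): 360·exp(−0.17329·11) = 53.514 mg/L
C(66) = 0.002 + 0.016 + 0.151 + 0.591 + 0.442 + 53.514 = 54.717 mg/L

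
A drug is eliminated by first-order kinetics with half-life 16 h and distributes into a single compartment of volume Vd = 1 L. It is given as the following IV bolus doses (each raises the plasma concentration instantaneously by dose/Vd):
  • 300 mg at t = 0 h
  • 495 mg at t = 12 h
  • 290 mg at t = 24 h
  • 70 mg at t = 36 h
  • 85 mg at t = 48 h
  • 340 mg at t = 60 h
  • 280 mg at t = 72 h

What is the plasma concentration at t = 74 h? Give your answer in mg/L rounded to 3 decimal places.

562.336 mg/L

k = ln 2 / 16 = 0.04332 per h
Dose 1 (300 mg at t=0 h): 300·exp(−0.04332·74) = 12.158 mg/L
Dose 2 (495 mg at t=12 h): 495·exp(−0.04332·62) = 33.738 mg/L
Dose 3 (290 mg at t=24 h): 290·exp(−0.04332·50) = 33.241 mg/L
Dose 4 (70 mg at t=36 h): 70·exp(−0.04332·38) = 13.494 mg/L
Dose 5 (85 mg at t=48 h): 85·exp(−0.04332·26) = 27.558 mg/L
Dose 6 (340 mg at t=60 h): 340·exp(−0.04332·14) = 185.386 mg/L
Dose 7 (280 mg at t=72 h): 280·exp(−0.04332·2) = 256.761 mg/L
C(74) = 12.158 + 33.738 + 33.241 + 13.494 + 27.558 + 185.386 + 256.761 = 562.336 mg/L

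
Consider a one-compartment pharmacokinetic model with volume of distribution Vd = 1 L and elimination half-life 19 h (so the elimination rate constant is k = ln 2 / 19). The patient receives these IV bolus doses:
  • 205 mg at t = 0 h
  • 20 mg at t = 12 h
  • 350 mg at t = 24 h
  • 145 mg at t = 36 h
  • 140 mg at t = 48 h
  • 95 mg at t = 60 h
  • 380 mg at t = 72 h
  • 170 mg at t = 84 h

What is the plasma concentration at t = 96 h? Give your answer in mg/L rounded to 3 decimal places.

366.567 mg/L

k = ln 2 / 19 = 0.03648 per h
Dose 1 (205 mg at t=0 h): 205·exp(−0.03648·96) = 6.177 mg/L
Dose 2 (20 mg at t=12 h): 20·exp(−0.03648·84) = 0.934 mg/L
Dose 3 (350 mg at t=24 h): 350·exp(−0.03648·72) = 25.312 mg/L
Dose 4 (145 mg at t=36 h): 145·exp(−0.03648·60) = 16.246 mg/L
Dose 5 (140 mg at t=48 h): 140·exp(−0.03648·48) = 24.301 mg/L
Dose 6 (95 mg at t=60 h): 95·exp(−0.03648·36) = 25.548 mg/L
Dose 7 (380 mg at t=72 h): 380·exp(−0.03648·24) = 158.320 mg/L
Dose 8 (170 mg at t=84 h): 170·exp(−0.03648·12) = 109.730 mg/L
C(96) = 6.177 + 0.934 + 25.312 + 16.246 + 24.301 + 25.548 + 158.320 + 109.730 = 366.567 mg/L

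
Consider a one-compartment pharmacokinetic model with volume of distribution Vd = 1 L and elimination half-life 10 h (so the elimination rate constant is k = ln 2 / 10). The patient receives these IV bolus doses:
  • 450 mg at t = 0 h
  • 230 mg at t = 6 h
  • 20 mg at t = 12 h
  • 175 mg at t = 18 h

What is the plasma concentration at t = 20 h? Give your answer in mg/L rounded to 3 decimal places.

k = ln 2 / 10 = 0.06931 per h
Dose 1 (450 mg at t=0 h): 450·exp(−0.06931·20) = 112.500 mg/L
Dose 2 (230 mg at t=6 h): 230·exp(−0.06931·14) = 87.154 mg/L
Dose 3 (20 mg at t=12 h): 20·exp(−0.06931·8) = 11.487 mg/L
Dose 4 (175 mg at t=18 h): 175·exp(−0.06931·2) = 152.346 mg/L
C(20) = 112.500 + 87.154 + 11.487 + 152.346 = 363.487 mg/L

363.487 mg/L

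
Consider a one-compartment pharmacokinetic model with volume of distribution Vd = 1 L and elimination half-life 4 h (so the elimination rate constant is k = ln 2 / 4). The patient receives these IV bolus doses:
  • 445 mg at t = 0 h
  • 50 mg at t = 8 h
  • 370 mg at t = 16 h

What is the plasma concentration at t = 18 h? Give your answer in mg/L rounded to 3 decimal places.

k = ln 2 / 4 = 0.17329 per h
Dose 1 (445 mg at t=0 h): 445·exp(−0.17329·18) = 19.666 mg/L
Dose 2 (50 mg at t=8 h): 50·exp(−0.17329·10) = 8.839 mg/L
Dose 3 (370 mg at t=16 h): 370·exp(−0.17329·2) = 261.630 mg/L
C(18) = 19.666 + 8.839 + 261.630 = 290.135 mg/L

290.135 mg/L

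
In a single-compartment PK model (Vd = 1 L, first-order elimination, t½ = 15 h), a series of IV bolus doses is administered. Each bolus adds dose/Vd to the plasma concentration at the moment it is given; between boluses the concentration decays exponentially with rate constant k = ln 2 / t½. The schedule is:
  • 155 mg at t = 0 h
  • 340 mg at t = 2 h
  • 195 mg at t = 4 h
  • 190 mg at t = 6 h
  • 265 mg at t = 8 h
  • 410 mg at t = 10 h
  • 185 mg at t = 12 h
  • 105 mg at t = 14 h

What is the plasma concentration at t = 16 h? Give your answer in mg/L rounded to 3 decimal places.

k = ln 2 / 15 = 0.04621 per h
Dose 1 (155 mg at t=0 h): 155·exp(−0.04621·16) = 74.000 mg/L
Dose 2 (340 mg at t=2 h): 340·exp(−0.04621·14) = 178.040 mg/L
Dose 3 (195 mg at t=4 h): 195·exp(−0.04621·12) = 111.998 mg/L
Dose 4 (190 mg at t=6 h): 190·exp(−0.04621·10) = 119.692 mg/L
Dose 5 (265 mg at t=8 h): 265·exp(−0.04621·8) = 183.103 mg/L
Dose 6 (410 mg at t=10 h): 410·exp(−0.04621·6) = 310.722 mg/L
Dose 7 (185 mg at t=12 h): 185·exp(−0.04621·4) = 153.779 mg/L
Dose 8 (105 mg at t=14 h): 105·exp(−0.04621·2) = 95.731 mg/L
C(16) = 74.000 + 178.040 + 111.998 + 119.692 + 183.103 + 310.722 + 153.779 + 95.731 = 1227.066 mg/L

1227.066 mg/L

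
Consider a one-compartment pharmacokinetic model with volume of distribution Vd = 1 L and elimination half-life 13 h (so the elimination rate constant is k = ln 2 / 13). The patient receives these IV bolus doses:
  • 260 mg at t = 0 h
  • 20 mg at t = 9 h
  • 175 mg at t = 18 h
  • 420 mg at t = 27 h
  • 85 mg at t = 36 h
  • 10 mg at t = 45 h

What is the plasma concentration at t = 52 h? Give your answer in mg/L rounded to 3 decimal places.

200.681 mg/L

k = ln 2 / 13 = 0.05332 per h
Dose 1 (260 mg at t=0 h): 260·exp(−0.05332·52) = 16.250 mg/L
Dose 2 (20 mg at t=9 h): 20·exp(−0.05332·43) = 2.020 mg/L
Dose 3 (175 mg at t=18 h): 175·exp(−0.05332·34) = 28.558 mg/L
Dose 4 (420 mg at t=27 h): 420·exp(−0.05332·25) = 110.750 mg/L
Dose 5 (85 mg at t=36 h): 85·exp(−0.05332·16) = 36.218 mg/L
Dose 6 (10 mg at t=45 h): 10·exp(−0.05332·7) = 6.885 mg/L
C(52) = 16.250 + 2.020 + 28.558 + 110.750 + 36.218 + 6.885 = 200.681 mg/L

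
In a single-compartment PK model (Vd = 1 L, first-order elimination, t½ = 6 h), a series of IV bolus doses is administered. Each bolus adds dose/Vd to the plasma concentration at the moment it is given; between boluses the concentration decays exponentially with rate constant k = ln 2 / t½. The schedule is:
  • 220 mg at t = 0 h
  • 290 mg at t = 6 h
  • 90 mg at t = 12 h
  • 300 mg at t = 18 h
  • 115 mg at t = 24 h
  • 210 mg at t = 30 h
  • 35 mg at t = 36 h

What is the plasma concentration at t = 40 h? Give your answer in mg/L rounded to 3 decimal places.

k = ln 2 / 6 = 0.11552 per h
Dose 1 (220 mg at t=0 h): 220·exp(−0.11552·40) = 2.165 mg/L
Dose 2 (290 mg at t=6 h): 290·exp(−0.11552·34) = 5.709 mg/L
Dose 3 (90 mg at t=12 h): 90·exp(−0.11552·28) = 3.544 mg/L
Dose 4 (300 mg at t=18 h): 300·exp(−0.11552·22) = 23.624 mg/L
Dose 5 (115 mg at t=24 h): 115·exp(−0.11552·16) = 18.111 mg/L
Dose 6 (210 mg at t=30 h): 210·exp(−0.11552·10) = 66.146 mg/L
Dose 7 (35 mg at t=36 h): 35·exp(−0.11552·4) = 22.049 mg/L
C(40) = 2.165 + 5.709 + 3.544 + 23.624 + 18.111 + 66.146 + 22.049 = 141.347 mg/L

141.347 mg/L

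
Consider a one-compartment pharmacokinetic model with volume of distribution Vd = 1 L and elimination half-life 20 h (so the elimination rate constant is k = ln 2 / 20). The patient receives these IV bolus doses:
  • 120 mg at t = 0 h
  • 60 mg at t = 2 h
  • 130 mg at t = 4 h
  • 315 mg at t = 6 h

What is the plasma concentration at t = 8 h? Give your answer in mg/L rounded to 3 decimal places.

k = ln 2 / 20 = 0.03466 per h
Dose 1 (120 mg at t=0 h): 120·exp(−0.03466·8) = 90.943 mg/L
Dose 2 (60 mg at t=2 h): 60·exp(−0.03466·6) = 48.735 mg/L
Dose 3 (130 mg at t=4 h): 130·exp(−0.03466·4) = 113.172 mg/L
Dose 4 (315 mg at t=6 h): 315·exp(−0.03466·2) = 293.905 mg/L
C(8) = 90.943 + 48.735 + 113.172 + 293.905 = 546.755 mg/L

546.755 mg/L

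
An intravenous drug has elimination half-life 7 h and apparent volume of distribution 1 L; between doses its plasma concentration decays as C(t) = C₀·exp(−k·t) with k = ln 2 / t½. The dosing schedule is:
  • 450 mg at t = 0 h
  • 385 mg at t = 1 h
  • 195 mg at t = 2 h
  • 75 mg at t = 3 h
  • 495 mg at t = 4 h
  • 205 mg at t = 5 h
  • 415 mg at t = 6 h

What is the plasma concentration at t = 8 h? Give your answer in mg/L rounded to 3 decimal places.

k = ln 2 / 7 = 0.09902 per h
Dose 1 (450 mg at t=0 h): 450·exp(−0.09902·8) = 203.788 mg/L
Dose 2 (385 mg at t=1 h): 385·exp(−0.09902·7) = 192.500 mg/L
Dose 3 (195 mg at t=2 h): 195·exp(−0.09902·6) = 107.649 mg/L
Dose 4 (75 mg at t=3 h): 75·exp(−0.09902·5) = 45.713 mg/L
Dose 5 (495 mg at t=4 h): 495·exp(−0.09902·4) = 333.110 mg/L
Dose 6 (205 mg at t=5 h): 205·exp(−0.09902·3) = 152.314 mg/L
Dose 7 (415 mg at t=6 h): 415·exp(−0.09902·2) = 340.439 mg/L
C(8) = 203.788 + 192.500 + 107.649 + 45.713 + 333.110 + 152.314 + 340.439 = 1375.513 mg/L

1375.513 mg/L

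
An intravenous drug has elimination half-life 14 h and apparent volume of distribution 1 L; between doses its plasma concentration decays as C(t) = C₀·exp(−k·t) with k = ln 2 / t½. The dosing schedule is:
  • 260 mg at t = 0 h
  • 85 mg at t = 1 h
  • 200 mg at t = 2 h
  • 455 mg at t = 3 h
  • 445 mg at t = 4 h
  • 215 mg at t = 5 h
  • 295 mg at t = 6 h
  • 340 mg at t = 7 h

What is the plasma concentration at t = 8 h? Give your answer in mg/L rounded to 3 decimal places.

k = ln 2 / 14 = 0.04951 per h
Dose 1 (260 mg at t=0 h): 260·exp(−0.04951·8) = 174.967 mg/L
Dose 2 (85 mg at t=1 h): 85·exp(−0.04951·7) = 60.104 mg/L
Dose 3 (200 mg at t=2 h): 200·exp(−0.04951·6) = 148.599 mg/L
Dose 4 (455 mg at t=3 h): 455·exp(−0.04951·5) = 355.223 mg/L
Dose 5 (445 mg at t=4 h): 445·exp(−0.04951·4) = 365.049 mg/L
Dose 6 (215 mg at t=5 h): 215·exp(−0.04951·3) = 185.324 mg/L
Dose 7 (295 mg at t=6 h): 295·exp(−0.04951·2) = 267.188 mg/L
Dose 8 (340 mg at t=7 h): 340·exp(−0.04951·1) = 323.576 mg/L
C(8) = 174.967 + 60.104 + 148.599 + 355.223 + 365.049 + 185.324 + 267.188 + 323.576 = 1880.031 mg/L

1880.031 mg/L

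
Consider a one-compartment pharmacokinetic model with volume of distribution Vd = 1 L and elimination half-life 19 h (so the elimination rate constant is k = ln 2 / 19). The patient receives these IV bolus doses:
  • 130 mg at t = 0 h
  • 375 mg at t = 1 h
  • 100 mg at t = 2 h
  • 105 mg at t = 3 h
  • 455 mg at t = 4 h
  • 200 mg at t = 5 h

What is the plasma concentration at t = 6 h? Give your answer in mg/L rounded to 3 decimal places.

k = ln 2 / 19 = 0.03648 per h
Dose 1 (130 mg at t=0 h): 130·exp(−0.03648·6) = 104.443 mg/L
Dose 2 (375 mg at t=1 h): 375·exp(−0.03648·5) = 312.473 mg/L
Dose 3 (100 mg at t=2 h): 100·exp(−0.03648·4) = 86.422 mg/L
Dose 4 (105 mg at t=3 h): 105·exp(−0.03648·3) = 94.115 mg/L
Dose 5 (455 mg at t=4 h): 455·exp(−0.03648·2) = 422.984 mg/L
Dose 6 (200 mg at t=5 h): 200·exp(−0.03648·1) = 192.835 mg/L
C(6) = 104.443 + 312.473 + 86.422 + 94.115 + 422.984 + 192.835 = 1213.273 mg/L

1213.273 mg/L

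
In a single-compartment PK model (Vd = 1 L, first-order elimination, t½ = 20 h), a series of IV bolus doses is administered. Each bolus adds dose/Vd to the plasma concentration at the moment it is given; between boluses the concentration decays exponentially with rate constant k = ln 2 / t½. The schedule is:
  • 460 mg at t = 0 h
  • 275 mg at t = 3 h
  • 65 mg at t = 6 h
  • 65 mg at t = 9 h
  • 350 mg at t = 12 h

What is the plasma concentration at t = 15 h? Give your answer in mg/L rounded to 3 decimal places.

870.767 mg/L

k = ln 2 / 20 = 0.03466 per h
Dose 1 (460 mg at t=0 h): 460·exp(−0.03466·15) = 273.518 mg/L
Dose 2 (275 mg at t=3 h): 275·exp(−0.03466·12) = 181.432 mg/L
Dose 3 (65 mg at t=6 h): 65·exp(−0.03466·9) = 47.583 mg/L
Dose 4 (65 mg at t=9 h): 65·exp(−0.03466·6) = 52.796 mg/L
Dose 5 (350 mg at t=12 h): 350·exp(−0.03466·3) = 315.438 mg/L
C(15) = 273.518 + 181.432 + 47.583 + 52.796 + 315.438 = 870.767 mg/L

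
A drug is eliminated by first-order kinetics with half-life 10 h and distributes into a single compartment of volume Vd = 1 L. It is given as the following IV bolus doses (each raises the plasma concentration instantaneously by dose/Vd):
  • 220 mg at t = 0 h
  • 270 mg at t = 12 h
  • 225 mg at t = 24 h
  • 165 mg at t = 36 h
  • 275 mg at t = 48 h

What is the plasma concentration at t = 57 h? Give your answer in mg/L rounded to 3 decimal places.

k = ln 2 / 10 = 0.06931 per h
Dose 1 (220 mg at t=0 h): 220·exp(−0.06931·57) = 4.232 mg/L
Dose 2 (270 mg at t=12 h): 270·exp(−0.06931·45) = 11.932 mg/L
Dose 3 (225 mg at t=24 h): 225·exp(−0.06931·33) = 22.845 mg/L
Dose 4 (165 mg at t=36 h): 165·exp(−0.06931·21) = 38.488 mg/L
Dose 5 (275 mg at t=48 h): 275·exp(−0.06931·9) = 147.369 mg/L
C(57) = 4.232 + 11.932 + 22.845 + 38.488 + 147.369 = 224.866 mg/L

224.866 mg/L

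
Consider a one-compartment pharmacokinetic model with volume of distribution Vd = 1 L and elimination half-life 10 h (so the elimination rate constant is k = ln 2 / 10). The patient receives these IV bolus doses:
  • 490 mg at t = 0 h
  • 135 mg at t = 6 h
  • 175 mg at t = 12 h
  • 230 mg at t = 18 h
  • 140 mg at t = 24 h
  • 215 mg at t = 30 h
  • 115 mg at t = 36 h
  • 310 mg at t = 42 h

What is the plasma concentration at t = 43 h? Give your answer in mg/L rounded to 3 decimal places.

581.192 mg/L

k = ln 2 / 10 = 0.06931 per h
Dose 1 (490 mg at t=0 h): 490·exp(−0.06931·43) = 24.875 mg/L
Dose 2 (135 mg at t=6 h): 135·exp(−0.06931·37) = 10.388 mg/L
Dose 3 (175 mg at t=12 h): 175·exp(−0.06931·31) = 20.410 mg/L
Dose 4 (230 mg at t=18 h): 230·exp(−0.06931·25) = 40.659 mg/L
Dose 5 (140 mg at t=24 h): 140·exp(−0.06931·19) = 37.512 mg/L
Dose 6 (215 mg at t=30 h): 215·exp(−0.06931·13) = 87.317 mg/L
Dose 7 (115 mg at t=36 h): 115·exp(−0.06931·7) = 70.791 mg/L
Dose 8 (310 mg at t=42 h): 310·exp(−0.06931·1) = 289.240 mg/L
C(43) = 24.875 + 10.388 + 20.410 + 40.659 + 37.512 + 87.317 + 70.791 + 289.240 = 581.192 mg/L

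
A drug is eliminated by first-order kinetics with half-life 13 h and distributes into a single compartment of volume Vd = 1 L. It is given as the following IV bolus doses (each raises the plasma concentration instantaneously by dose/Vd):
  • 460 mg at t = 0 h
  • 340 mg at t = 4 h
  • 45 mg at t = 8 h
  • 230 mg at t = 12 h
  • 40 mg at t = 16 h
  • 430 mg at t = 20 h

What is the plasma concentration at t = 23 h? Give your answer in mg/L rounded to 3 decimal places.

800.547 mg/L

k = ln 2 / 13 = 0.05332 per h
Dose 1 (460 mg at t=0 h): 460·exp(−0.05332·23) = 134.948 mg/L
Dose 2 (340 mg at t=4 h): 340·exp(−0.05332·19) = 123.456 mg/L
Dose 3 (45 mg at t=8 h): 45·exp(−0.05332·15) = 20.224 mg/L
Dose 4 (230 mg at t=12 h): 230·exp(−0.05332·11) = 127.941 mg/L
Dose 5 (40 mg at t=16 h): 40·exp(−0.05332·7) = 27.540 mg/L
Dose 6 (430 mg at t=20 h): 430·exp(−0.05332·3) = 366.438 mg/L
C(23) = 134.948 + 123.456 + 20.224 + 127.941 + 27.540 + 366.438 = 800.547 mg/L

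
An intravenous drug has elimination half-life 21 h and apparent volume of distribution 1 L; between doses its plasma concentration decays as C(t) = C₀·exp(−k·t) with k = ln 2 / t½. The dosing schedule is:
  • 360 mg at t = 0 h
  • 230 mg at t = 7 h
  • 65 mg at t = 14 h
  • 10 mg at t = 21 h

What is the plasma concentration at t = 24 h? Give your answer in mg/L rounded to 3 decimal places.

350.045 mg/L

k = ln 2 / 21 = 0.03301 per h
Dose 1 (360 mg at t=0 h): 360·exp(−0.03301·24) = 163.030 mg/L
Dose 2 (230 mg at t=7 h): 230·exp(−0.03301·17) = 131.231 mg/L
Dose 3 (65 mg at t=14 h): 65·exp(−0.03301·10) = 46.727 mg/L
Dose 4 (10 mg at t=21 h): 10·exp(−0.03301·3) = 9.057 mg/L
C(24) = 163.030 + 131.231 + 46.727 + 9.057 = 350.045 mg/L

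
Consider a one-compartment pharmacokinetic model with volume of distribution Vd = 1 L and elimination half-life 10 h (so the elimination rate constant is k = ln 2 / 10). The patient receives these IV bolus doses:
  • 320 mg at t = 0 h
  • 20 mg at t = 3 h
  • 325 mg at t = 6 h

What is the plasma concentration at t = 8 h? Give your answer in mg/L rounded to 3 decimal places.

k = ln 2 / 10 = 0.06931 per h
Dose 1 (320 mg at t=0 h): 320·exp(−0.06931·8) = 183.792 mg/L
Dose 2 (20 mg at t=3 h): 20·exp(−0.06931·5) = 14.142 mg/L
Dose 3 (325 mg at t=6 h): 325·exp(−0.06931·2) = 282.929 mg/L
C(8) = 183.792 + 14.142 + 282.929 = 480.863 mg/L

480.863 mg/L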